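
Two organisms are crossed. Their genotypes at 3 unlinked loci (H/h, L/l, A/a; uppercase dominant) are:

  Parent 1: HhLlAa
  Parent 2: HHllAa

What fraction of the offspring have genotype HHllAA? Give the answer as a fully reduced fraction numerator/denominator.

P(HHllAA) = 1/16

HhLlAa gametes: HLA×1, HLa×1, HlA×1, Hla×1, hLA×1, hLa×1, hlA×1, hla×1
HHllAa gametes: HlA×4, Hla×4
HhLlAa×HHllAa grid (8·8=64): HHLlAA=4 HHLlAa=8 HHLlaa=4 HHllAA=4 HHllAa=8 HHllaa=4 HhLlAA=4 HhLlAa=8 HhLlaa=4 HhllAA=4 HhllAa=8 Hhllaa=4
HHllAA hits 4/64; gcd=4; 4÷4/64÷4 = 1/16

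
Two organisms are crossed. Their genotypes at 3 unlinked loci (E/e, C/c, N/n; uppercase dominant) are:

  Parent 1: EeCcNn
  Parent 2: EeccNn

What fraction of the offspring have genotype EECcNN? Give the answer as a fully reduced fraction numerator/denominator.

P(EECcNN) = 1/32

EeCcNn gametes: ECN×1, ECn×1, EcN×1, Ecn×1, eCN×1, eCn×1, ecN×1, ecn×1
EeccNn gametes: EcN×2, Ecn×2, ecN×2, ecn×2
EeCcNn×EeccNn grid (8·8=64): EECcNN=2 EECcNn=4 EECcnn=2 EEccNN=2 EEccNn=4 EEccnn=2 EeCcNN=4 EeCcNn=8 EeCcnn=4 EeccNN=4 EeccNn=8 Eeccnn=4 eeCcNN=2 eeCcNn=4 eeCcnn=2 eeccNN=2 eeccNn=4 eeccnn=2
EECcNN hits 2/64; gcd=2; 2÷2/64÷2 = 1/32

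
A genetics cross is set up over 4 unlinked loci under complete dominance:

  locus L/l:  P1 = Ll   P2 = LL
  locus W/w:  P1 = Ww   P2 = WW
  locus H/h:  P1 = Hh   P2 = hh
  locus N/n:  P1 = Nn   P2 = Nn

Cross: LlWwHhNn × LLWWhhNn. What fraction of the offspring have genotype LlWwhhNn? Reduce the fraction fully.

P(LlWwhhNn) = 1/16

LlWwHhNn gametes: LWHN×1, LWHn×1, LWhN×1, LWhn×1, LwHN×1, LwHn×1, LwhN×1, Lwhn×1, lWHN×1, lWHn×1, lWhN×1, lWhn×1, lwHN×1, lwHn×1, lwhN×1, lwhn×1
LLWWhhNn gametes: LWhN×8, LWhn×8
LlWwHhNn×LLWWhhNn grid (16·16=256): LLWWHhNN=8 LLWWHhNn=16 LLWWHhnn=8 LLWWhhNN=8 LLWWhhNn=16 LLWWhhnn=8 LLWwHhNN=8 LLWwHhNn=16 LLWwHhnn=8 LLWwhhNN=8 LLWwhhNn=16 LLWwhhnn=8 LlWWHhNN=8 LlWWHhNn=16 LlWWHhnn=8 LlWWhhNN=8 LlWWhhNn=16 LlWWhhnn=8 LlWwHhNN=8 LlWwHhNn=16 LlWwHhnn=8 LlWwhhNN=8 LlWwhhNn=16 LlWwhhnn=8
LlWwhhNn hits 16/256; gcd=16; 16÷16/256÷16 = 1/16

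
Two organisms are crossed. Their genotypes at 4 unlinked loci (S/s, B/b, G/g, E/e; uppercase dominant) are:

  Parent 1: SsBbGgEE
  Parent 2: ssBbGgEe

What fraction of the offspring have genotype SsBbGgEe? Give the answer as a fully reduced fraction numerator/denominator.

P(SsBbGgEe) = 1/16

SsBbGgEE gametes: SBGE×2, SBgE×2, SbGE×2, SbgE×2, sBGE×2, sBgE×2, sbGE×2, sbgE×2
ssBbGgEe gametes: sBGE×2, sBGe×2, sBgE×2, sBge×2, sbGE×2, sbGe×2, sbgE×2, sbge×2
SsBbGgEE×ssBbGgEe grid (16·16=256): SsBBGGEE=4 SsBBGGEe=4 SsBBGgEE=8 SsBBGgEe=8 SsBBggEE=4 SsBBggEe=4 SsBbGGEE=8 SsBbGGEe=8 SsBbGgEE=16 SsBbGgEe=16 SsBbggEE=8 SsBbggEe=8 SsbbGGEE=4 SsbbGGEe=4 SsbbGgEE=8 SsbbGgEe=8 SsbbggEE=4 SsbbggEe=4 ssBBGGEE=4 ssBBGGEe=4 ssBBGgEE=8 ssBBGgEe=8 ssBBggEE=4 ssBBggEe=4 ssBbGGEE=8 ssBbGGEe=8 ssBbGgEE=16 ssBbGgEe=16 ssBbggEE=8 ssBbggEe=8 ssbbGGEE=4 ssbbGGEe=4 ssbbGgEE=8 ssbbGgEe=8 ssbbggEE=4 ssbbggEe=4
SsBbGgEe hits 16/256; gcd=16; 16÷16/256÷16 = 1/16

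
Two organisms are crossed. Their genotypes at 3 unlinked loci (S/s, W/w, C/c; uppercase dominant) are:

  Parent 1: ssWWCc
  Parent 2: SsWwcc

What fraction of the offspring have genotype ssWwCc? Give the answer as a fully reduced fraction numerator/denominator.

ssWWCc gametes: sWC×4, sWc×4
SsWwcc gametes: SWc×2, Swc×2, sWc×2, swc×2
ssWWCc×SsWwcc grid (8·8=64): SsWWCc=8 SsWWcc=8 SsWwCc=8 SsWwcc=8 ssWWCc=8 ssWWcc=8 ssWwCc=8 ssWwcc=8
ssWwCc hits 8/64; gcd=8; 8÷8/64÷8 = 1/8

P(ssWwCc) = 1/8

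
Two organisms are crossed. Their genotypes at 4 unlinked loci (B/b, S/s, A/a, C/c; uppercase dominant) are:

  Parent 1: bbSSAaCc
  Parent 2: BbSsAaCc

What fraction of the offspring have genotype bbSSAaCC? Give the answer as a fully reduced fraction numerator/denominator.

P(bbSSAaCC) = 1/32

bbSSAaCc gametes: bSAC×4, bSAc×4, bSaC×4, bSac×4
BbSsAaCc gametes: BSAC×1, BSAc×1, BSaC×1, BSac×1, BsAC×1, BsAc×1, BsaC×1, Bsac×1, bSAC×1, bSAc×1, bSaC×1, bSac×1, bsAC×1, bsAc×1, bsaC×1, bsac×1
bbSSAaCc×BbSsAaCc grid (16·16=256): BbSSAACC=4 BbSSAACc=8 BbSSAAcc=4 BbSSAaCC=8 BbSSAaCc=16 BbSSAacc=8 BbSSaaCC=4 BbSSaaCc=8 BbSSaacc=4 BbSsAACC=4 BbSsAACc=8 BbSsAAcc=4 BbSsAaCC=8 BbSsAaCc=16 BbSsAacc=8 BbSsaaCC=4 BbSsaaCc=8 BbSsaacc=4 bbSSAACC=4 bbSSAACc=8 bbSSAAcc=4 bbSSAaCC=8 bbSSAaCc=16 bbSSAacc=8 bbSSaaCC=4 bbSSaaCc=8 bbSSaacc=4 bbSsAACC=4 bbSsAACc=8 bbSsAAcc=4 bbSsAaCC=8 bbSsAaCc=16 bbSsAacc=8 bbSsaaCC=4 bbSsaaCc=8 bbSsaacc=4
bbSSAaCC hits 8/256; gcd=8; 8÷8/256÷8 = 1/32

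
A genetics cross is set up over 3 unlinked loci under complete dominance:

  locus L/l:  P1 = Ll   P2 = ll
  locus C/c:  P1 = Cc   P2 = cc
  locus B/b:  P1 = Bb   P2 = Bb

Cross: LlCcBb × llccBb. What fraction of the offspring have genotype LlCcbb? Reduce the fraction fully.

P(LlCcbb) = 1/16

LlCcBb gametes: LCB×1, LCb×1, LcB×1, Lcb×1, lCB×1, lCb×1, lcB×1, lcb×1
llccBb gametes: lcB×4, lcb×4
LlCcBb×llccBb grid (8·8=64): LlCcBB=4 LlCcBb=8 LlCcbb=4 LlccBB=4 LlccBb=8 Llccbb=4 llCcBB=4 llCcBb=8 llCcbb=4 llccBB=4 llccBb=8 llccbb=4
LlCcbb hits 4/64; gcd=4; 4÷4/64÷4 = 1/16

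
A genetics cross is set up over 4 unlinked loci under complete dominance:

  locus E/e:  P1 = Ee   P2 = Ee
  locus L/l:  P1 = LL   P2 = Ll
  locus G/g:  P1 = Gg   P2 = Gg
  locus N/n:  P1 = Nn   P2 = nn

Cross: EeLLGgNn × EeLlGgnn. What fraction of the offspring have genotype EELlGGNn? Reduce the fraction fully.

P(EELlGGNn) = 1/64

EeLLGgNn gametes: ELGN×2, ELGn×2, ELgN×2, ELgn×2, eLGN×2, eLGn×2, eLgN×2, eLgn×2
EeLlGgnn gametes: ELGn×2, ELgn×2, ElGn×2, Elgn×2, eLGn×2, eLgn×2, elGn×2, elgn×2
EeLLGgNn×EeLlGgnn grid (16·16=256): EELLGGNn=4 EELLGGnn=4 EELLGgNn=8 EELLGgnn=8 EELLggNn=4 EELLggnn=4 EELlGGNn=4 EELlGGnn=4 EELlGgNn=8 EELlGgnn=8 EELlggNn=4 EELlggnn=4 EeLLGGNn=8 EeLLGGnn=8 EeLLGgNn=16 EeLLGgnn=16 EeLLggNn=8 EeLLggnn=8 EeLlGGNn=8 EeLlGGnn=8 EeLlGgNn=16 EeLlGgnn=16 EeLlggNn=8 EeLlggnn=8 eeLLGGNn=4 eeLLGGnn=4 eeLLGgNn=8 eeLLGgnn=8 eeLLggNn=4 eeLLggnn=4 eeLlGGNn=4 eeLlGGnn=4 eeLlGgNn=8 eeLlGgnn=8 eeLlggNn=4 eeLlggnn=4
EELlGGNn hits 4/256; gcd=4; 4÷4/256÷4 = 1/64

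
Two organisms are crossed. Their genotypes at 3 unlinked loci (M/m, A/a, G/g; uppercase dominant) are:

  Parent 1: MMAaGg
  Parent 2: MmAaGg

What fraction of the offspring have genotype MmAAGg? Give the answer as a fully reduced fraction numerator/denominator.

P(MmAAGg) = 1/16

MMAaGg gametes: MAG×2, MAg×2, MaG×2, Mag×2
MmAaGg gametes: MAG×1, MAg×1, MaG×1, Mag×1, mAG×1, mAg×1, maG×1, mag×1
MMAaGg×MmAaGg grid (8·8=64): MMAAGG=2 MMAAGg=4 MMAAgg=2 MMAaGG=4 MMAaGg=8 MMAagg=4 MMaaGG=2 MMaaGg=4 MMaagg=2 MmAAGG=2 MmAAGg=4 MmAAgg=2 MmAaGG=4 MmAaGg=8 MmAagg=4 MmaaGG=2 MmaaGg=4 Mmaagg=2
MmAAGg hits 4/64; gcd=4; 4÷4/64÷4 = 1/16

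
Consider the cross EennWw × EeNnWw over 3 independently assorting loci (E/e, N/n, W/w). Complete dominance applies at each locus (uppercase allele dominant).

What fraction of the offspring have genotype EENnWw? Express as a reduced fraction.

P(EENnWw) = 1/16

EennWw gametes: EnW×2, Enw×2, enW×2, enw×2
EeNnWw gametes: ENW×1, ENw×1, EnW×1, Enw×1, eNW×1, eNw×1, enW×1, enw×1
EennWw×EeNnWw grid (8·8=64): EENnWW=2 EENnWw=4 EENnww=2 EEnnWW=2 EEnnWw=4 EEnnww=2 EeNnWW=4 EeNnWw=8 EeNnww=4 EennWW=4 EennWw=8 Eennww=4 eeNnWW=2 eeNnWw=4 eeNnww=2 eennWW=2 eennWw=4 eennww=2
EENnWw hits 4/64; gcd=4; 4÷4/64÷4 = 1/16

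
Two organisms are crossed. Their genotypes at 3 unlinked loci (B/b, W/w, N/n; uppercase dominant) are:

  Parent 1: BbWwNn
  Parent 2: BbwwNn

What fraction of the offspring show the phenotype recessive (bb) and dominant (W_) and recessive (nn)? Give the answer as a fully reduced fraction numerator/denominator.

P(bb W_ nn) = 1/32

BbWwNn gametes: BWN×1, BWn×1, BwN×1, Bwn×1, bWN×1, bWn×1, bwN×1, bwn×1
BbwwNn gametes: BwN×2, Bwn×2, bwN×2, bwn×2
BbWwNn×BbwwNn grid (8·8=64): BBWwNN=2 BBWwNn=4 BBWwnn=2 BBwwNN=2 BBwwNn=4 BBwwnn=2 BbWwNN=4 BbWwNn=8 BbWwnn=4 BbwwNN=4 BbwwNn=8 Bbwwnn=4 bbWwNN=2 bbWwNn=4 bbWwnn=2 bbwwNN=2 bbwwNn=4 bbwwnn=2
bb W_ nn hits 2/64; gcd=2; 2÷2/64÷2 = 1/32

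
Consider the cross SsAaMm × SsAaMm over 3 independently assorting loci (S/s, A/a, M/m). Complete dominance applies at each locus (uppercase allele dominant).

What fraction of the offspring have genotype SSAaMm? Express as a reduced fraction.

P(SSAaMm) = 1/16

SsAaMm gametes: SAM×1, SAm×1, SaM×1, Sam×1, sAM×1, sAm×1, saM×1, sam×1
SsAaMm gametes: SAM×1, SAm×1, SaM×1, Sam×1, sAM×1, sAm×1, saM×1, sam×1
SsAaMm×SsAaMm grid (8·8=64): SSAAMM=1 SSAAMm=2 SSAAmm=1 SSAaMM=2 SSAaMm=4 SSAamm=2 SSaaMM=1 SSaaMm=2 SSaamm=1 SsAAMM=2 SsAAMm=4 SsAAmm=2 SsAaMM=4 SsAaMm=8 SsAamm=4 SsaaMM=2 SsaaMm=4 Ssaamm=2 ssAAMM=1 ssAAMm=2 ssAAmm=1 ssAaMM=2 ssAaMm=4 ssAamm=2 ssaaMM=1 ssaaMm=2 ssaamm=1
SSAaMm hits 4/64; gcd=4; 4÷4/64÷4 = 1/16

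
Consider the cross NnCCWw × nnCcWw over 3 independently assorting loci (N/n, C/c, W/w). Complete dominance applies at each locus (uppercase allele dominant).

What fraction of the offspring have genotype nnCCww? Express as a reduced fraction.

P(nnCCww) = 1/16

NnCCWw gametes: NCW×2, NCw×2, nCW×2, nCw×2
nnCcWw gametes: nCW×2, nCw×2, ncW×2, ncw×2
NnCCWw×nnCcWw grid (8·8=64): NnCCWW=4 NnCCWw=8 NnCCww=4 NnCcWW=4 NnCcWw=8 NnCcww=4 nnCCWW=4 nnCCWw=8 nnCCww=4 nnCcWW=4 nnCcWw=8 nnCcww=4
nnCCww hits 4/64; gcd=4; 4÷4/64÷4 = 1/16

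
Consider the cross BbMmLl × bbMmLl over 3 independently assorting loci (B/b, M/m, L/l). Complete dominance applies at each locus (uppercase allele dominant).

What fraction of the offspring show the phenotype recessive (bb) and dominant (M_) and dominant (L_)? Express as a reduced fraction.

BbMmLl gametes: BML×1, BMl×1, BmL×1, Bml×1, bML×1, bMl×1, bmL×1, bml×1
bbMmLl gametes: bML×2, bMl×2, bmL×2, bml×2
BbMmLl×bbMmLl grid (8·8=64): BbMMLL=2 BbMMLl=4 BbMMll=2 BbMmLL=4 BbMmLl=8 BbMmll=4 BbmmLL=2 BbmmLl=4 Bbmmll=2 bbMMLL=2 bbMMLl=4 bbMMll=2 bbMmLL=4 bbMmLl=8 bbMmll=4 bbmmLL=2 bbmmLl=4 bbmmll=2
bb M_ L_ hits 18/64; gcd=2; 18÷2/64÷2 = 9/32

P(bb M_ L_) = 9/32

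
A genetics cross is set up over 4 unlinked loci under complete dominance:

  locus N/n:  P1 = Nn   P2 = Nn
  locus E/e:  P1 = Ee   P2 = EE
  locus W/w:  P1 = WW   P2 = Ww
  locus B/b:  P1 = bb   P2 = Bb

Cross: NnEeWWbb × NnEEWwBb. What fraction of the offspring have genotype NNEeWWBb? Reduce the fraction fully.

NnEeWWbb gametes: NEWb×4, NeWb×4, nEWb×4, neWb×4
NnEEWwBb gametes: NEWB×2, NEWb×2, NEwB×2, NEwb×2, nEWB×2, nEWb×2, nEwB×2, nEwb×2
NnEeWWbb×NnEEWwBb grid (16·16=256): NNEEWWBb=8 NNEEWWbb=8 NNEEWwBb=8 NNEEWwbb=8 NNEeWWBb=8 NNEeWWbb=8 NNEeWwBb=8 NNEeWwbb=8 NnEEWWBb=16 NnEEWWbb=16 NnEEWwBb=16 NnEEWwbb=16 NnEeWWBb=16 NnEeWWbb=16 NnEeWwBb=16 NnEeWwbb=16 nnEEWWBb=8 nnEEWWbb=8 nnEEWwBb=8 nnEEWwbb=8 nnEeWWBb=8 nnEeWWbb=8 nnEeWwBb=8 nnEeWwbb=8
NNEeWWBb hits 8/256; gcd=8; 8÷8/256÷8 = 1/32

P(NNEeWWBb) = 1/32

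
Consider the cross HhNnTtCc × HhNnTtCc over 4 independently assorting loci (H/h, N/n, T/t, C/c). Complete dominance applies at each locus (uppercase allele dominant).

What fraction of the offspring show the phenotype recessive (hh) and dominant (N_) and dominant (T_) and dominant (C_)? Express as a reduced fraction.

P(hh N_ T_ C_) = 27/256

HhNnTtCc gametes: HNTC×1, HNTc×1, HNtC×1, HNtc×1, HnTC×1, HnTc×1, HntC×1, Hntc×1, hNTC×1, hNTc×1, hNtC×1, hNtc×1, hnTC×1, hnTc×1, hntC×1, hntc×1
HhNnTtCc gametes: HNTC×1, HNTc×1, HNtC×1, HNtc×1, HnTC×1, HnTc×1, HntC×1, Hntc×1, hNTC×1, hNTc×1, hNtC×1, hNtc×1, hnTC×1, hnTc×1, hntC×1, hntc×1
HhNnTtCc×HhNnTtCc grid (16·16=256): HHNNTTCC=1 HHNNTTCc=2 HHNNTTcc=1 HHNNTtCC=2 HHNNTtCc=4 HHNNTtcc=2 HHNNttCC=1 HHNNttCc=2 HHNNttcc=1 HHNnTTCC=2 HHNnTTCc=4 HHNnTTcc=2 HHNnTtCC=4 HHNnTtCc=8 HHNnTtcc=4 HHNnttCC=2 HHNnttCc=4 HHNnttcc=2 HHnnTTCC=1 HHnnTTCc=2 HHnnTTcc=1 HHnnTtCC=2 HHnnTtCc=4 HHnnTtcc=2 HHnnttCC=1 HHnnttCc=2 HHnnttcc=1 HhNNTTCC=2 HhNNTTCc=4 HhNNTTcc=2 HhNNTtCC=4 HhNNTtCc=8 HhNNTtcc=4 HhNNttCC=2 HhNNttCc=4 HhNNttcc=2 HhNnTTCC=4 HhNnTTCc=8 HhNnTTcc=4 HhNnTtCC=8 HhNnTtCc=16 HhNnTtcc=8 HhNnttCC=4 HhNnttCc=8 HhNnttcc=4 HhnnTTCC=2 HhnnTTCc=4 HhnnTTcc=2 HhnnTtCC=4 HhnnTtCc=8 HhnnTtcc=4 HhnnttCC=2 HhnnttCc=4 Hhnnttcc=2 hhNNTTCC=1 hhNNTTCc=2 hhNNTTcc=1 hhNNTtCC=2 hhNNTtCc=4 hhNNTtcc=2 hhNNttCC=1 hhNNttCc=2 hhNNttcc=1 hhNnTTCC=2 hhNnTTCc=4 hhNnTTcc=2 hhNnTtCC=4 hhNnTtCc=8 hhNnTtcc=4 hhNnttCC=2 hhNnttCc=4 hhNnttcc=2 hhnnTTCC=1 hhnnTTCc=2 hhnnTTcc=1 hhnnTtCC=2 hhnnTtCc=4 hhnnTtcc=2 hhnnttCC=1 hhnnttCc=2 hhnnttcc=1
hh N_ T_ C_ hits 27/256; gcd=1; 27÷1/256÷1 = 27/256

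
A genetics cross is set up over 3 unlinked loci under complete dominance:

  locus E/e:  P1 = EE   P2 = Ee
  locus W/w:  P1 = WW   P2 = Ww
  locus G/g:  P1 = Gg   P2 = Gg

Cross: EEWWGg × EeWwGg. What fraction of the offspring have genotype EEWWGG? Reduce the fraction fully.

EEWWGg gametes: EWG×4, EWg×4
EeWwGg gametes: EWG×1, EWg×1, EwG×1, Ewg×1, eWG×1, eWg×1, ewG×1, ewg×1
EEWWGg×EeWwGg grid (8·8=64): EEWWGG=4 EEWWGg=8 EEWWgg=4 EEWwGG=4 EEWwGg=8 EEWwgg=4 EeWWGG=4 EeWWGg=8 EeWWgg=4 EeWwGG=4 EeWwGg=8 EeWwgg=4
EEWWGG hits 4/64; gcd=4; 4÷4/64÷4 = 1/16

P(EEWWGG) = 1/16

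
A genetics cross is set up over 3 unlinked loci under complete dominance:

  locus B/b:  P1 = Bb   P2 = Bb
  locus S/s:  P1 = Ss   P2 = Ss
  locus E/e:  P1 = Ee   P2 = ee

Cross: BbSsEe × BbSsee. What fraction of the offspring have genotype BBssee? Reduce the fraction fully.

P(BBssee) = 1/32

BbSsEe gametes: BSE×1, BSe×1, BsE×1, Bse×1, bSE×1, bSe×1, bsE×1, bse×1
BbSsee gametes: BSe×2, Bse×2, bSe×2, bse×2
BbSsEe×BbSsee grid (8·8=64): BBSSEe=2 BBSSee=2 BBSsEe=4 BBSsee=4 BBssEe=2 BBssee=2 BbSSEe=4 BbSSee=4 BbSsEe=8 BbSsee=8 BbssEe=4 Bbssee=4 bbSSEe=2 bbSSee=2 bbSsEe=4 bbSsee=4 bbssEe=2 bbssee=2
BBssee hits 2/64; gcd=2; 2÷2/64÷2 = 1/32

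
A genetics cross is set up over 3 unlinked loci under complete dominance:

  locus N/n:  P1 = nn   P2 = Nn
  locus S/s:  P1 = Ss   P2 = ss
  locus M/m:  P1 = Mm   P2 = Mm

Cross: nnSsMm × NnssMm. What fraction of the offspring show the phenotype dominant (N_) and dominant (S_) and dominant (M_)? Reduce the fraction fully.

P(N_ S_ M_) = 3/16

nnSsMm gametes: nSM×2, nSm×2, nsM×2, nsm×2
NnssMm gametes: NsM×2, Nsm×2, nsM×2, nsm×2
nnSsMm×NnssMm grid (8·8=64): NnSsMM=4 NnSsMm=8 NnSsmm=4 NnssMM=4 NnssMm=8 Nnssmm=4 nnSsMM=4 nnSsMm=8 nnSsmm=4 nnssMM=4 nnssMm=8 nnssmm=4
N_ S_ M_ hits 12/64; gcd=4; 12÷4/64÷4 = 3/16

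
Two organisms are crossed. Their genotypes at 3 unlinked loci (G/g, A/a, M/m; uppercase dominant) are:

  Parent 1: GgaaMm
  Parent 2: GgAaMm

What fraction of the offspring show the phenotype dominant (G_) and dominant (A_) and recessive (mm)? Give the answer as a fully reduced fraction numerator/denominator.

GgaaMm gametes: GaM×2, Gam×2, gaM×2, gam×2
GgAaMm gametes: GAM×1, GAm×1, GaM×1, Gam×1, gAM×1, gAm×1, gaM×1, gam×1
GgaaMm×GgAaMm grid (8·8=64): GGAaMM=2 GGAaMm=4 GGAamm=2 GGaaMM=2 GGaaMm=4 GGaamm=2 GgAaMM=4 GgAaMm=8 GgAamm=4 GgaaMM=4 GgaaMm=8 Ggaamm=4 ggAaMM=2 ggAaMm=4 ggAamm=2 ggaaMM=2 ggaaMm=4 ggaamm=2
G_ A_ mm hits 6/64; gcd=2; 6÷2/64÷2 = 3/32

P(G_ A_ mm) = 3/32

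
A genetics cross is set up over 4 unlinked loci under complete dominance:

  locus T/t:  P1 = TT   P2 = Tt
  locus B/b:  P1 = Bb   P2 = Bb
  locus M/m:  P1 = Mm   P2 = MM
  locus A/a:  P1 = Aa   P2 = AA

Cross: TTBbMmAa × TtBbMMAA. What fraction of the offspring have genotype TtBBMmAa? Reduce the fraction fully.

TTBbMmAa gametes: TBMA×2, TBMa×2, TBmA×2, TBma×2, TbMA×2, TbMa×2, TbmA×2, Tbma×2
TtBbMMAA gametes: TBMA×4, TbMA×4, tBMA×4, tbMA×4
TTBbMmAa×TtBbMMAA grid (16·16=256): TTBBMMAA=8 TTBBMMAa=8 TTBBMmAA=8 TTBBMmAa=8 TTBbMMAA=16 TTBbMMAa=16 TTBbMmAA=16 TTBbMmAa=16 TTbbMMAA=8 TTbbMMAa=8 TTbbMmAA=8 TTbbMmAa=8 TtBBMMAA=8 TtBBMMAa=8 TtBBMmAA=8 TtBBMmAa=8 TtBbMMAA=16 TtBbMMAa=16 TtBbMmAA=16 TtBbMmAa=16 TtbbMMAA=8 TtbbMMAa=8 TtbbMmAA=8 TtbbMmAa=8
TtBBMmAa hits 8/256; gcd=8; 8÷8/256÷8 = 1/32

P(TtBBMmAa) = 1/32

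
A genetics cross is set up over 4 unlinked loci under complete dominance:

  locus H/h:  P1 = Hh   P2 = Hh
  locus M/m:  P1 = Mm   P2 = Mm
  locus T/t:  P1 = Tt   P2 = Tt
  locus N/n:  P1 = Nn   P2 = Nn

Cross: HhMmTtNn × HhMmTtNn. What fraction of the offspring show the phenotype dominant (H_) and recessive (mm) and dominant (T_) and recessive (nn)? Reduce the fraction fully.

P(H_ mm T_ nn) = 9/256

HhMmTtNn gametes: HMTN×1, HMTn×1, HMtN×1, HMtn×1, HmTN×1, HmTn×1, HmtN×1, Hmtn×1, hMTN×1, hMTn×1, hMtN×1, hMtn×1, hmTN×1, hmTn×1, hmtN×1, hmtn×1
HhMmTtNn gametes: HMTN×1, HMTn×1, HMtN×1, HMtn×1, HmTN×1, HmTn×1, HmtN×1, Hmtn×1, hMTN×1, hMTn×1, hMtN×1, hMtn×1, hmTN×1, hmTn×1, hmtN×1, hmtn×1
HhMmTtNn×HhMmTtNn grid (16·16=256): HHMMTTNN=1 HHMMTTNn=2 HHMMTTnn=1 HHMMTtNN=2 HHMMTtNn=4 HHMMTtnn=2 HHMMttNN=1 HHMMttNn=2 HHMMttnn=1 HHMmTTNN=2 HHMmTTNn=4 HHMmTTnn=2 HHMmTtNN=4 HHMmTtNn=8 HHMmTtnn=4 HHMmttNN=2 HHMmttNn=4 HHMmttnn=2 HHmmTTNN=1 HHmmTTNn=2 HHmmTTnn=1 HHmmTtNN=2 HHmmTtNn=4 HHmmTtnn=2 HHmmttNN=1 HHmmttNn=2 HHmmttnn=1 HhMMTTNN=2 HhMMTTNn=4 HhMMTTnn=2 HhMMTtNN=4 HhMMTtNn=8 HhMMTtnn=4 HhMMttNN=2 HhMMttNn=4 HhMMttnn=2 HhMmTTNN=4 HhMmTTNn=8 HhMmTTnn=4 HhMmTtNN=8 HhMmTtNn=16 HhMmTtnn=8 HhMmttNN=4 HhMmttNn=8 HhMmttnn=4 HhmmTTNN=2 HhmmTTNn=4 HhmmTTnn=2 HhmmTtNN=4 HhmmTtNn=8 HhmmTtnn=4 HhmmttNN=2 HhmmttNn=4 Hhmmttnn=2 hhMMTTNN=1 hhMMTTNn=2 hhMMTTnn=1 hhMMTtNN=2 hhMMTtNn=4 hhMMTtnn=2 hhMMttNN=1 hhMMttNn=2 hhMMttnn=1 hhMmTTNN=2 hhMmTTNn=4 hhMmTTnn=2 hhMmTtNN=4 hhMmTtNn=8 hhMmTtnn=4 hhMmttNN=2 hhMmttNn=4 hhMmttnn=2 hhmmTTNN=1 hhmmTTNn=2 hhmmTTnn=1 hhmmTtNN=2 hhmmTtNn=4 hhmmTtnn=2 hhmmttNN=1 hhmmttNn=2 hhmmttnn=1
H_ mm T_ nn hits 9/256; gcd=1; 9÷1/256÷1 = 9/256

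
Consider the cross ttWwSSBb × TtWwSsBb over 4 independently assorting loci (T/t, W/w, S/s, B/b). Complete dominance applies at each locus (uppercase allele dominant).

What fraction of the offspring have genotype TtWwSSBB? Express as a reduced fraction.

P(TtWwSSBB) = 1/32

ttWwSSBb gametes: tWSB×4, tWSb×4, twSB×4, twSb×4
TtWwSsBb gametes: TWSB×1, TWSb×1, TWsB×1, TWsb×1, TwSB×1, TwSb×1, TwsB×1, Twsb×1, tWSB×1, tWSb×1, tWsB×1, tWsb×1, twSB×1, twSb×1, twsB×1, twsb×1
ttWwSSBb×TtWwSsBb grid (16·16=256): TtWWSSBB=4 TtWWSSBb=8 TtWWSSbb=4 TtWWSsBB=4 TtWWSsBb=8 TtWWSsbb=4 TtWwSSBB=8 TtWwSSBb=16 TtWwSSbb=8 TtWwSsBB=8 TtWwSsBb=16 TtWwSsbb=8 TtwwSSBB=4 TtwwSSBb=8 TtwwSSbb=4 TtwwSsBB=4 TtwwSsBb=8 TtwwSsbb=4 ttWWSSBB=4 ttWWSSBb=8 ttWWSSbb=4 ttWWSsBB=4 ttWWSsBb=8 ttWWSsbb=4 ttWwSSBB=8 ttWwSSBb=16 ttWwSSbb=8 ttWwSsBB=8 ttWwSsBb=16 ttWwSsbb=8 ttwwSSBB=4 ttwwSSBb=8 ttwwSSbb=4 ttwwSsBB=4 ttwwSsBb=8 ttwwSsbb=4
TtWwSSBB hits 8/256; gcd=8; 8÷8/256÷8 = 1/32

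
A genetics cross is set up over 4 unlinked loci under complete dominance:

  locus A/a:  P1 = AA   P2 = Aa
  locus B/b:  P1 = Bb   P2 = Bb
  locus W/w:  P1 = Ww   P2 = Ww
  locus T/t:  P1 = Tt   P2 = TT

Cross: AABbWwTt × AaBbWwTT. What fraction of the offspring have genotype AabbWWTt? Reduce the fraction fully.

P(AabbWWTt) = 1/64

AABbWwTt gametes: ABWT×2, ABWt×2, ABwT×2, ABwt×2, AbWT×2, AbWt×2, AbwT×2, Abwt×2
AaBbWwTT gametes: ABWT×2, ABwT×2, AbWT×2, AbwT×2, aBWT×2, aBwT×2, abWT×2, abwT×2
AABbWwTt×AaBbWwTT grid (16·16=256): AABBWWTT=4 AABBWWTt=4 AABBWwTT=8 AABBWwTt=8 AABBwwTT=4 AABBwwTt=4 AABbWWTT=8 AABbWWTt=8 AABbWwTT=16 AABbWwTt=16 AABbwwTT=8 AABbwwTt=8 AAbbWWTT=4 AAbbWWTt=4 AAbbWwTT=8 AAbbWwTt=8 AAbbwwTT=4 AAbbwwTt=4 AaBBWWTT=4 AaBBWWTt=4 AaBBWwTT=8 AaBBWwTt=8 AaBBwwTT=4 AaBBwwTt=4 AaBbWWTT=8 AaBbWWTt=8 AaBbWwTT=16 AaBbWwTt=16 AaBbwwTT=8 AaBbwwTt=8 AabbWWTT=4 AabbWWTt=4 AabbWwTT=8 AabbWwTt=8 AabbwwTT=4 AabbwwTt=4
AabbWWTt hits 4/256; gcd=4; 4÷4/256÷4 = 1/64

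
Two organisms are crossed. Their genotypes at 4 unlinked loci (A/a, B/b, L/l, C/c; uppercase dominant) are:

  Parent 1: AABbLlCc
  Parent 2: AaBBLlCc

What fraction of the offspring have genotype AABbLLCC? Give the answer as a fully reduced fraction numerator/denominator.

P(AABbLLCC) = 1/64

AABbLlCc gametes: ABLC×2, ABLc×2, ABlC×2, ABlc×2, AbLC×2, AbLc×2, AblC×2, Ablc×2
AaBBLlCc gametes: ABLC×2, ABLc×2, ABlC×2, ABlc×2, aBLC×2, aBLc×2, aBlC×2, aBlc×2
AABbLlCc×AaBBLlCc grid (16·16=256): AABBLLCC=4 AABBLLCc=8 AABBLLcc=4 AABBLlCC=8 AABBLlCc=16 AABBLlcc=8 AABBllCC=4 AABBllCc=8 AABBllcc=4 AABbLLCC=4 AABbLLCc=8 AABbLLcc=4 AABbLlCC=8 AABbLlCc=16 AABbLlcc=8 AABbllCC=4 AABbllCc=8 AABbllcc=4 AaBBLLCC=4 AaBBLLCc=8 AaBBLLcc=4 AaBBLlCC=8 AaBBLlCc=16 AaBBLlcc=8 AaBBllCC=4 AaBBllCc=8 AaBBllcc=4 AaBbLLCC=4 AaBbLLCc=8 AaBbLLcc=4 AaBbLlCC=8 AaBbLlCc=16 AaBbLlcc=8 AaBbllCC=4 AaBbllCc=8 AaBbllcc=4
AABbLLCC hits 4/256; gcd=4; 4÷4/256÷4 = 1/64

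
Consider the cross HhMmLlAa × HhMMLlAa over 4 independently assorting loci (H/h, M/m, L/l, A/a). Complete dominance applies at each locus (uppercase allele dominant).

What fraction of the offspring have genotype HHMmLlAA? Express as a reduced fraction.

P(HHMmLlAA) = 1/64

HhMmLlAa gametes: HMLA×1, HMLa×1, HMlA×1, HMla×1, HmLA×1, HmLa×1, HmlA×1, Hmla×1, hMLA×1, hMLa×1, hMlA×1, hMla×1, hmLA×1, hmLa×1, hmlA×1, hmla×1
HhMMLlAa gametes: HMLA×2, HMLa×2, HMlA×2, HMla×2, hMLA×2, hMLa×2, hMlA×2, hMla×2
HhMmLlAa×HhMMLlAa grid (16·16=256): HHMMLLAA=2 HHMMLLAa=4 HHMMLLaa=2 HHMMLlAA=4 HHMMLlAa=8 HHMMLlaa=4 HHMMllAA=2 HHMMllAa=4 HHMMllaa=2 HHMmLLAA=2 HHMmLLAa=4 HHMmLLaa=2 HHMmLlAA=4 HHMmLlAa=8 HHMmLlaa=4 HHMmllAA=2 HHMmllAa=4 HHMmllaa=2 HhMMLLAA=4 HhMMLLAa=8 HhMMLLaa=4 HhMMLlAA=8 HhMMLlAa=16 HhMMLlaa=8 HhMMllAA=4 HhMMllAa=8 HhMMllaa=4 HhMmLLAA=4 HhMmLLAa=8 HhMmLLaa=4 HhMmLlAA=8 HhMmLlAa=16 HhMmLlaa=8 HhMmllAA=4 HhMmllAa=8 HhMmllaa=4 hhMMLLAA=2 hhMMLLAa=4 hhMMLLaa=2 hhMMLlAA=4 hhMMLlAa=8 hhMMLlaa=4 hhMMllAA=2 hhMMllAa=4 hhMMllaa=2 hhMmLLAA=2 hhMmLLAa=4 hhMmLLaa=2 hhMmLlAA=4 hhMmLlAa=8 hhMmLlaa=4 hhMmllAA=2 hhMmllAa=4 hhMmllaa=2
HHMmLlAA hits 4/256; gcd=4; 4÷4/256÷4 = 1/64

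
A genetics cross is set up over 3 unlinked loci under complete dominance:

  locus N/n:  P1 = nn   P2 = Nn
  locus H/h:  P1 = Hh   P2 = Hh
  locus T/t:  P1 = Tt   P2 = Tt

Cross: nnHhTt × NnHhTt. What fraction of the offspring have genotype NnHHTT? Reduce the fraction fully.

P(NnHHTT) = 1/32

nnHhTt gametes: nHT×2, nHt×2, nhT×2, nht×2
NnHhTt gametes: NHT×1, NHt×1, NhT×1, Nht×1, nHT×1, nHt×1, nhT×1, nht×1
nnHhTt×NnHhTt grid (8·8=64): NnHHTT=2 NnHHTt=4 NnHHtt=2 NnHhTT=4 NnHhTt=8 NnHhtt=4 NnhhTT=2 NnhhTt=4 Nnhhtt=2 nnHHTT=2 nnHHTt=4 nnHHtt=2 nnHhTT=4 nnHhTt=8 nnHhtt=4 nnhhTT=2 nnhhTt=4 nnhhtt=2
NnHHTT hits 2/64; gcd=2; 2÷2/64÷2 = 1/32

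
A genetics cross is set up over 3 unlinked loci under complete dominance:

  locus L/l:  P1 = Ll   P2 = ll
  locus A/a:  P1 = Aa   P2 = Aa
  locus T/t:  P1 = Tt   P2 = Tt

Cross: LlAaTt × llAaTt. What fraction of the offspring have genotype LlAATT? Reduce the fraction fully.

LlAaTt gametes: LAT×1, LAt×1, LaT×1, Lat×1, lAT×1, lAt×1, laT×1, lat×1
llAaTt gametes: lAT×2, lAt×2, laT×2, lat×2
LlAaTt×llAaTt grid (8·8=64): LlAATT=2 LlAATt=4 LlAAtt=2 LlAaTT=4 LlAaTt=8 LlAatt=4 LlaaTT=2 LlaaTt=4 Llaatt=2 llAATT=2 llAATt=4 llAAtt=2 llAaTT=4 llAaTt=8 llAatt=4 llaaTT=2 llaaTt=4 llaatt=2
LlAATT hits 2/64; gcd=2; 2÷2/64÷2 = 1/32

P(LlAATT) = 1/32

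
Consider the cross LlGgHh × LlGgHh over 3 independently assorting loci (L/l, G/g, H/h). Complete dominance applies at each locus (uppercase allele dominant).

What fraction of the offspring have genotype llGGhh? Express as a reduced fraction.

LlGgHh gametes: LGH×1, LGh×1, LgH×1, Lgh×1, lGH×1, lGh×1, lgH×1, lgh×1
LlGgHh gametes: LGH×1, LGh×1, LgH×1, Lgh×1, lGH×1, lGh×1, lgH×1, lgh×1
LlGgHh×LlGgHh grid (8·8=64): LLGGHH=1 LLGGHh=2 LLGGhh=1 LLGgHH=2 LLGgHh=4 LLGghh=2 LLggHH=1 LLggHh=2 LLgghh=1 LlGGHH=2 LlGGHh=4 LlGGhh=2 LlGgHH=4 LlGgHh=8 LlGghh=4 LlggHH=2 LlggHh=4 Llgghh=2 llGGHH=1 llGGHh=2 llGGhh=1 llGgHH=2 llGgHh=4 llGghh=2 llggHH=1 llggHh=2 llgghh=1
llGGhh hits 1/64; gcd=1; 1÷1/64÷1 = 1/64

P(llGGhh) = 1/64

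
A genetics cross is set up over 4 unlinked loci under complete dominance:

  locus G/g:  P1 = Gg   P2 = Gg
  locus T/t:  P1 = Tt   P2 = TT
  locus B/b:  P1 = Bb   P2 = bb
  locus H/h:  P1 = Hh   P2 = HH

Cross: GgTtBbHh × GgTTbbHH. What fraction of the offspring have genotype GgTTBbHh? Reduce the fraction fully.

GgTtBbHh gametes: GTBH×1, GTBh×1, GTbH×1, GTbh×1, GtBH×1, GtBh×1, GtbH×1, Gtbh×1, gTBH×1, gTBh×1, gTbH×1, gTbh×1, gtBH×1, gtBh×1, gtbH×1, gtbh×1
GgTTbbHH gametes: GTbH×8, gTbH×8
GgTtBbHh×GgTTbbHH grid (16·16=256): GGTTBbHH=8 GGTTBbHh=8 GGTTbbHH=8 GGTTbbHh=8 GGTtBbHH=8 GGTtBbHh=8 GGTtbbHH=8 GGTtbbHh=8 GgTTBbHH=16 GgTTBbHh=16 GgTTbbHH=16 GgTTbbHh=16 GgTtBbHH=16 GgTtBbHh=16 GgTtbbHH=16 GgTtbbHh=16 ggTTBbHH=8 ggTTBbHh=8 ggTTbbHH=8 ggTTbbHh=8 ggTtBbHH=8 ggTtBbHh=8 ggTtbbHH=8 ggTtbbHh=8
GgTTBbHh hits 16/256; gcd=16; 16÷16/256÷16 = 1/16

P(GgTTBbHh) = 1/16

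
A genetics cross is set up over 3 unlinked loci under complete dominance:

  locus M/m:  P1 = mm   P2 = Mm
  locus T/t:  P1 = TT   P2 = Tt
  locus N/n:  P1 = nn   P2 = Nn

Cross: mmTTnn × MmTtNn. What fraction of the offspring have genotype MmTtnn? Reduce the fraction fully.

mmTTnn gametes: mTn×8
MmTtNn gametes: MTN×1, MTn×1, MtN×1, Mtn×1, mTN×1, mTn×1, mtN×1, mtn×1
mmTTnn×MmTtNn grid (8·8=64): MmTTNn=8 MmTTnn=8 MmTtNn=8 MmTtnn=8 mmTTNn=8 mmTTnn=8 mmTtNn=8 mmTtnn=8
MmTtnn hits 8/64; gcd=8; 8÷8/64÷8 = 1/8

P(MmTtnn) = 1/8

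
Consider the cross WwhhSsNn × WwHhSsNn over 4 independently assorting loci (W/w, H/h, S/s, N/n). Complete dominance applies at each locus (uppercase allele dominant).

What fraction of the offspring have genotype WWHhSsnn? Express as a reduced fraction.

WwhhSsNn gametes: WhSN×2, WhSn×2, WhsN×2, Whsn×2, whSN×2, whSn×2, whsN×2, whsn×2
WwHhSsNn gametes: WHSN×1, WHSn×1, WHsN×1, WHsn×1, WhSN×1, WhSn×1, WhsN×1, Whsn×1, wHSN×1, wHSn×1, wHsN×1, wHsn×1, whSN×1, whSn×1, whsN×1, whsn×1
WwhhSsNn×WwHhSsNn grid (16·16=256): WWHhSSNN=2 WWHhSSNn=4 WWHhSSnn=2 WWHhSsNN=4 WWHhSsNn=8 WWHhSsnn=4 WWHhssNN=2 WWHhssNn=4 WWHhssnn=2 WWhhSSNN=2 WWhhSSNn=4 WWhhSSnn=2 WWhhSsNN=4 WWhhSsNn=8 WWhhSsnn=4 WWhhssNN=2 WWhhssNn=4 WWhhssnn=2 WwHhSSNN=4 WwHhSSNn=8 WwHhSSnn=4 WwHhSsNN=8 WwHhSsNn=16 WwHhSsnn=8 WwHhssNN=4 WwHhssNn=8 WwHhssnn=4 WwhhSSNN=4 WwhhSSNn=8 WwhhSSnn=4 WwhhSsNN=8 WwhhSsNn=16 WwhhSsnn=8 WwhhssNN=4 WwhhssNn=8 Wwhhssnn=4 wwHhSSNN=2 wwHhSSNn=4 wwHhSSnn=2 wwHhSsNN=4 wwHhSsNn=8 wwHhSsnn=4 wwHhssNN=2 wwHhssNn=4 wwHhssnn=2 wwhhSSNN=2 wwhhSSNn=4 wwhhSSnn=2 wwhhSsNN=4 wwhhSsNn=8 wwhhSsnn=4 wwhhssNN=2 wwhhssNn=4 wwhhssnn=2
WWHhSsnn hits 4/256; gcd=4; 4÷4/256÷4 = 1/64

P(WWHhSsnn) = 1/64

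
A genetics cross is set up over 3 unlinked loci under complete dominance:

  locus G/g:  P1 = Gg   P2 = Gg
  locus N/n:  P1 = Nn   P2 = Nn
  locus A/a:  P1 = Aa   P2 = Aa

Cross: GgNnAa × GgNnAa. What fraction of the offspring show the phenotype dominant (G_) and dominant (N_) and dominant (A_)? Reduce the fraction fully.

GgNnAa gametes: GNA×1, GNa×1, GnA×1, Gna×1, gNA×1, gNa×1, gnA×1, gna×1
GgNnAa gametes: GNA×1, GNa×1, GnA×1, Gna×1, gNA×1, gNa×1, gnA×1, gna×1
GgNnAa×GgNnAa grid (8·8=64): GGNNAA=1 GGNNAa=2 GGNNaa=1 GGNnAA=2 GGNnAa=4 GGNnaa=2 GGnnAA=1 GGnnAa=2 GGnnaa=1 GgNNAA=2 GgNNAa=4 GgNNaa=2 GgNnAA=4 GgNnAa=8 GgNnaa=4 GgnnAA=2 GgnnAa=4 Ggnnaa=2 ggNNAA=1 ggNNAa=2 ggNNaa=1 ggNnAA=2 ggNnAa=4 ggNnaa=2 ggnnAA=1 ggnnAa=2 ggnnaa=1
G_ N_ A_ hits 27/64; gcd=1; 27÷1/64÷1 = 27/64

P(G_ N_ A_) = 27/64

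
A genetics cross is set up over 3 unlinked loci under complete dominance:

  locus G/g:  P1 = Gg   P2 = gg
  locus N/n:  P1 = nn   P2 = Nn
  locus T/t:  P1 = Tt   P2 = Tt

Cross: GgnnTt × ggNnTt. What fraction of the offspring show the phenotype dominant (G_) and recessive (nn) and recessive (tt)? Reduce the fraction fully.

P(G_ nn tt) = 1/16

GgnnTt gametes: GnT×2, Gnt×2, gnT×2, gnt×2
ggNnTt gametes: gNT×2, gNt×2, gnT×2, gnt×2
GgnnTt×ggNnTt grid (8·8=64): GgNnTT=4 GgNnTt=8 GgNntt=4 GgnnTT=4 GgnnTt=8 Ggnntt=4 ggNnTT=4 ggNnTt=8 ggNntt=4 ggnnTT=4 ggnnTt=8 ggnntt=4
G_ nn tt hits 4/64; gcd=4; 4÷4/64÷4 = 1/16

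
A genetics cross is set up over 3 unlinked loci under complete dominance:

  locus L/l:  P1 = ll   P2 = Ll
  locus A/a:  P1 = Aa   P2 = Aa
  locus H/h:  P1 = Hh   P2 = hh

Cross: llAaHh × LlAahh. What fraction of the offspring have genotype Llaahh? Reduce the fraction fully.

llAaHh gametes: lAH×2, lAh×2, laH×2, lah×2
LlAahh gametes: LAh×2, Lah×2, lAh×2, lah×2
llAaHh×LlAahh grid (8·8=64): LlAAHh=4 LlAAhh=4 LlAaHh=8 LlAahh=8 LlaaHh=4 Llaahh=4 llAAHh=4 llAAhh=4 llAaHh=8 llAahh=8 llaaHh=4 llaahh=4
Llaahh hits 4/64; gcd=4; 4÷4/64÷4 = 1/16

P(Llaahh) = 1/16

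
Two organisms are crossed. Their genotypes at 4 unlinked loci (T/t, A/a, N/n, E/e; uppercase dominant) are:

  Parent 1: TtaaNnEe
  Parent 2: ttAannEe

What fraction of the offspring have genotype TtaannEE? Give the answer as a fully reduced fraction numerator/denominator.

P(TtaannEE) = 1/32

TtaaNnEe gametes: TaNE×2, TaNe×2, TanE×2, Tane×2, taNE×2, taNe×2, tanE×2, tane×2
ttAannEe gametes: tAnE×4, tAne×4, tanE×4, tane×4
TtaaNnEe×ttAannEe grid (16·16=256): TtAaNnEE=8 TtAaNnEe=16 TtAaNnee=8 TtAannEE=8 TtAannEe=16 TtAannee=8 TtaaNnEE=8 TtaaNnEe=16 TtaaNnee=8 TtaannEE=8 TtaannEe=16 Ttaannee=8 ttAaNnEE=8 ttAaNnEe=16 ttAaNnee=8 ttAannEE=8 ttAannEe=16 ttAannee=8 ttaaNnEE=8 ttaaNnEe=16 ttaaNnee=8 ttaannEE=8 ttaannEe=16 ttaannee=8
TtaannEE hits 8/256; gcd=8; 8÷8/256÷8 = 1/32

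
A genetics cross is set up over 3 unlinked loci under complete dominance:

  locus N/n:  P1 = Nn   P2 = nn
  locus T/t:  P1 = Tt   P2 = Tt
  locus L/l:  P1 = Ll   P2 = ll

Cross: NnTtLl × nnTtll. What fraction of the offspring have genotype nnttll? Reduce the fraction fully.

P(nnttll) = 1/16

NnTtLl gametes: NTL×1, NTl×1, NtL×1, Ntl×1, nTL×1, nTl×1, ntL×1, ntl×1
nnTtll gametes: nTl×4, ntl×4
NnTtLl×nnTtll grid (8·8=64): NnTTLl=4 NnTTll=4 NnTtLl=8 NnTtll=8 NnttLl=4 Nnttll=4 nnTTLl=4 nnTTll=4 nnTtLl=8 nnTtll=8 nnttLl=4 nnttll=4
nnttll hits 4/64; gcd=4; 4÷4/64÷4 = 1/16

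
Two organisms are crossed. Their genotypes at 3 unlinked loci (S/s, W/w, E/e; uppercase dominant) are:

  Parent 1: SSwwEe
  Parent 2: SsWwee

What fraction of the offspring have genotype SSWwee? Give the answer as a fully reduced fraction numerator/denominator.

P(SSWwee) = 1/8

SSwwEe gametes: SwE×4, Swe×4
SsWwee gametes: SWe×2, Swe×2, sWe×2, swe×2
SSwwEe×SsWwee grid (8·8=64): SSWwEe=8 SSWwee=8 SSwwEe=8 SSwwee=8 SsWwEe=8 SsWwee=8 SswwEe=8 Sswwee=8
SSWwee hits 8/64; gcd=8; 8÷8/64÷8 = 1/8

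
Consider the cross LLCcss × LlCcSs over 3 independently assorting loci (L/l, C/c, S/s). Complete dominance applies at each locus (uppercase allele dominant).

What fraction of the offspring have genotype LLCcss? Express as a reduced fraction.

LLCcss gametes: LCs×4, Lcs×4
LlCcSs gametes: LCS×1, LCs×1, LcS×1, Lcs×1, lCS×1, lCs×1, lcS×1, lcs×1
LLCcss×LlCcSs grid (8·8=64): LLCCSs=4 LLCCss=4 LLCcSs=8 LLCcss=8 LLccSs=4 LLccss=4 LlCCSs=4 LlCCss=4 LlCcSs=8 LlCcss=8 LlccSs=4 Llccss=4
LLCcss hits 8/64; gcd=8; 8÷8/64÷8 = 1/8

P(LLCcss) = 1/8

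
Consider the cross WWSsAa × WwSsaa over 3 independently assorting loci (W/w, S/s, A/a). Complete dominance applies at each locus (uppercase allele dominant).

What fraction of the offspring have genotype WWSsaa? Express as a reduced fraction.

WWSsAa gametes: WSA×2, WSa×2, WsA×2, Wsa×2
WwSsaa gametes: WSa×2, Wsa×2, wSa×2, wsa×2
WWSsAa×WwSsaa grid (8·8=64): WWSSAa=4 WWSSaa=4 WWSsAa=8 WWSsaa=8 WWssAa=4 WWssaa=4 WwSSAa=4 WwSSaa=4 WwSsAa=8 WwSsaa=8 WwssAa=4 Wwssaa=4
WWSsaa hits 8/64; gcd=8; 8÷8/64÷8 = 1/8

P(WWSsaa) = 1/8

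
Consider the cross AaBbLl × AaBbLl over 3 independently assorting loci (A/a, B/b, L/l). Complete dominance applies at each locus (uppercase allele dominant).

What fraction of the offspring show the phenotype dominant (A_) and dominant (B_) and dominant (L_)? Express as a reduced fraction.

P(A_ B_ L_) = 27/64

AaBbLl gametes: ABL×1, ABl×1, AbL×1, Abl×1, aBL×1, aBl×1, abL×1, abl×1
AaBbLl gametes: ABL×1, ABl×1, AbL×1, Abl×1, aBL×1, aBl×1, abL×1, abl×1
AaBbLl×AaBbLl grid (8·8=64): AABBLL=1 AABBLl=2 AABBll=1 AABbLL=2 AABbLl=4 AABbll=2 AAbbLL=1 AAbbLl=2 AAbbll=1 AaBBLL=2 AaBBLl=4 AaBBll=2 AaBbLL=4 AaBbLl=8 AaBbll=4 AabbLL=2 AabbLl=4 Aabbll=2 aaBBLL=1 aaBBLl=2 aaBBll=1 aaBbLL=2 aaBbLl=4 aaBbll=2 aabbLL=1 aabbLl=2 aabbll=1
A_ B_ L_ hits 27/64; gcd=1; 27÷1/64÷1 = 27/64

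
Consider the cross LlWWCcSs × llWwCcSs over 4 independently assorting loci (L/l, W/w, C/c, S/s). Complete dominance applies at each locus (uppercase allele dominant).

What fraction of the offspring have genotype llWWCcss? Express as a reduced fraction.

P(llWWCcss) = 1/32

LlWWCcSs gametes: LWCS×2, LWCs×2, LWcS×2, LWcs×2, lWCS×2, lWCs×2, lWcS×2, lWcs×2
llWwCcSs gametes: lWCS×2, lWCs×2, lWcS×2, lWcs×2, lwCS×2, lwCs×2, lwcS×2, lwcs×2
LlWWCcSs×llWwCcSs grid (16·16=256): LlWWCCSS=4 LlWWCCSs=8 LlWWCCss=4 LlWWCcSS=8 LlWWCcSs=16 LlWWCcss=8 LlWWccSS=4 LlWWccSs=8 LlWWccss=4 LlWwCCSS=4 LlWwCCSs=8 LlWwCCss=4 LlWwCcSS=8 LlWwCcSs=16 LlWwCcss=8 LlWwccSS=4 LlWwccSs=8 LlWwccss=4 llWWCCSS=4 llWWCCSs=8 llWWCCss=4 llWWCcSS=8 llWWCcSs=16 llWWCcss=8 llWWccSS=4 llWWccSs=8 llWWccss=4 llWwCCSS=4 llWwCCSs=8 llWwCCss=4 llWwCcSS=8 llWwCcSs=16 llWwCcss=8 llWwccSS=4 llWwccSs=8 llWwccss=4
llWWCcss hits 8/256; gcd=8; 8÷8/256÷8 = 1/32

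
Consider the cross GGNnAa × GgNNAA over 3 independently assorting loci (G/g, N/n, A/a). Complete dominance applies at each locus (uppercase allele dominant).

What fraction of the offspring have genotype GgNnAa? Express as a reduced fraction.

P(GgNnAa) = 1/8

GGNnAa gametes: GNA×2, GNa×2, GnA×2, Gna×2
GgNNAA gametes: GNA×4, gNA×4
GGNnAa×GgNNAA grid (8·8=64): GGNNAA=8 GGNNAa=8 GGNnAA=8 GGNnAa=8 GgNNAA=8 GgNNAa=8 GgNnAA=8 GgNnAa=8
GgNnAa hits 8/64; gcd=8; 8÷8/64÷8 = 1/8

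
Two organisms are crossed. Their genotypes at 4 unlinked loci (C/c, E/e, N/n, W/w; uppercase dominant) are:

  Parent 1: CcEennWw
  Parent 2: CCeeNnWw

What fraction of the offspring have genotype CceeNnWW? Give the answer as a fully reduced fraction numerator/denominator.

P(CceeNnWW) = 1/32

CcEennWw gametes: CEnW×2, CEnw×2, CenW×2, Cenw×2, cEnW×2, cEnw×2, cenW×2, cenw×2
CCeeNnWw gametes: CeNW×4, CeNw×4, CenW×4, Cenw×4
CcEennWw×CCeeNnWw grid (16·16=256): CCEeNnWW=8 CCEeNnWw=16 CCEeNnww=8 CCEennWW=8 CCEennWw=16 CCEennww=8 CCeeNnWW=8 CCeeNnWw=16 CCeeNnww=8 CCeennWW=8 CCeennWw=16 CCeennww=8 CcEeNnWW=8 CcEeNnWw=16 CcEeNnww=8 CcEennWW=8 CcEennWw=16 CcEennww=8 CceeNnWW=8 CceeNnWw=16 CceeNnww=8 CceennWW=8 CceennWw=16 Cceennww=8
CceeNnWW hits 8/256; gcd=8; 8÷8/256÷8 = 1/32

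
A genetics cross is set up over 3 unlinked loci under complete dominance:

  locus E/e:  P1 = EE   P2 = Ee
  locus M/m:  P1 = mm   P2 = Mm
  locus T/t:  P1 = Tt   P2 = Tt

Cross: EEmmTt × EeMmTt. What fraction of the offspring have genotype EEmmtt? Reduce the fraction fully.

P(EEmmtt) = 1/16

EEmmTt gametes: EmT×4, Emt×4
EeMmTt gametes: EMT×1, EMt×1, EmT×1, Emt×1, eMT×1, eMt×1, emT×1, emt×1
EEmmTt×EeMmTt grid (8·8=64): EEMmTT=4 EEMmTt=8 EEMmtt=4 EEmmTT=4 EEmmTt=8 EEmmtt=4 EeMmTT=4 EeMmTt=8 EeMmtt=4 EemmTT=4 EemmTt=8 Eemmtt=4
EEmmtt hits 4/64; gcd=4; 4÷4/64÷4 = 1/16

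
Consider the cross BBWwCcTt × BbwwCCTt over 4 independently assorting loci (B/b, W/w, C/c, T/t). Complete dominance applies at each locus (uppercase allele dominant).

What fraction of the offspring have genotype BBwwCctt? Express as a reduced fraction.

P(BBwwCctt) = 1/32

BBWwCcTt gametes: BWCT×2, BWCt×2, BWcT×2, BWct×2, BwCT×2, BwCt×2, BwcT×2, Bwct×2
BbwwCCTt gametes: BwCT×4, BwCt×4, bwCT×4, bwCt×4
BBWwCcTt×BbwwCCTt grid (16·16=256): BBWwCCTT=8 BBWwCCTt=16 BBWwCCtt=8 BBWwCcTT=8 BBWwCcTt=16 BBWwCctt=8 BBwwCCTT=8 BBwwCCTt=16 BBwwCCtt=8 BBwwCcTT=8 BBwwCcTt=16 BBwwCctt=8 BbWwCCTT=8 BbWwCCTt=16 BbWwCCtt=8 BbWwCcTT=8 BbWwCcTt=16 BbWwCctt=8 BbwwCCTT=8 BbwwCCTt=16 BbwwCCtt=8 BbwwCcTT=8 BbwwCcTt=16 BbwwCctt=8
BBwwCctt hits 8/256; gcd=8; 8÷8/256÷8 = 1/32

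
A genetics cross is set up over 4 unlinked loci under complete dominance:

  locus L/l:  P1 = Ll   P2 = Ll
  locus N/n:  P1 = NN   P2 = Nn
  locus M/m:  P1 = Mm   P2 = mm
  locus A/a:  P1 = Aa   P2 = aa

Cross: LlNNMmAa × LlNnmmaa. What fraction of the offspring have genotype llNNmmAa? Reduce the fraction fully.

LlNNMmAa gametes: LNMA×2, LNMa×2, LNmA×2, LNma×2, lNMA×2, lNMa×2, lNmA×2, lNma×2
LlNnmmaa gametes: LNma×4, Lnma×4, lNma×4, lnma×4
LlNNMmAa×LlNnmmaa grid (16·16=256): LLNNMmAa=8 LLNNMmaa=8 LLNNmmAa=8 LLNNmmaa=8 LLNnMmAa=8 LLNnMmaa=8 LLNnmmAa=8 LLNnmmaa=8 LlNNMmAa=16 LlNNMmaa=16 LlNNmmAa=16 LlNNmmaa=16 LlNnMmAa=16 LlNnMmaa=16 LlNnmmAa=16 LlNnmmaa=16 llNNMmAa=8 llNNMmaa=8 llNNmmAa=8 llNNmmaa=8 llNnMmAa=8 llNnMmaa=8 llNnmmAa=8 llNnmmaa=8
llNNmmAa hits 8/256; gcd=8; 8÷8/256÷8 = 1/32

P(llNNmmAa) = 1/32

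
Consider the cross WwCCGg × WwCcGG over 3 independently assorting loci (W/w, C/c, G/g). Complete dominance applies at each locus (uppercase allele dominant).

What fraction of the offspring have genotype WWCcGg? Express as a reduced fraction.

WwCCGg gametes: WCG×2, WCg×2, wCG×2, wCg×2
WwCcGG gametes: WCG×2, WcG×2, wCG×2, wcG×2
WwCCGg×WwCcGG grid (8·8=64): WWCCGG=4 WWCCGg=4 WWCcGG=4 WWCcGg=4 WwCCGG=8 WwCCGg=8 WwCcGG=8 WwCcGg=8 wwCCGG=4 wwCCGg=4 wwCcGG=4 wwCcGg=4
WWCcGg hits 4/64; gcd=4; 4÷4/64÷4 = 1/16

P(WWCcGg) = 1/16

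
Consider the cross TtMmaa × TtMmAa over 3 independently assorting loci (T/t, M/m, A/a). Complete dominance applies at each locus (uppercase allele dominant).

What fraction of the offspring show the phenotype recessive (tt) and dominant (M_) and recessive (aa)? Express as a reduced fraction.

P(tt M_ aa) = 3/32

TtMmaa gametes: TMa×2, Tma×2, tMa×2, tma×2
TtMmAa gametes: TMA×1, TMa×1, TmA×1, Tma×1, tMA×1, tMa×1, tmA×1, tma×1
TtMmaa×TtMmAa grid (8·8=64): TTMMAa=2 TTMMaa=2 TTMmAa=4 TTMmaa=4 TTmmAa=2 TTmmaa=2 TtMMAa=4 TtMMaa=4 TtMmAa=8 TtMmaa=8 TtmmAa=4 Ttmmaa=4 ttMMAa=2 ttMMaa=2 ttMmAa=4 ttMmaa=4 ttmmAa=2 ttmmaa=2
tt M_ aa hits 6/64; gcd=2; 6÷2/64÷2 = 3/32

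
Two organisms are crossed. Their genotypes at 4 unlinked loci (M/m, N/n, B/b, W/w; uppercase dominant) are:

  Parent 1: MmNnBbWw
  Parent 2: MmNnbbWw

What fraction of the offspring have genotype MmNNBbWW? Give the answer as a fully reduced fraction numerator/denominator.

P(MmNNBbWW) = 1/64

MmNnBbWw gametes: MNBW×1, MNBw×1, MNbW×1, MNbw×1, MnBW×1, MnBw×1, MnbW×1, Mnbw×1, mNBW×1, mNBw×1, mNbW×1, mNbw×1, mnBW×1, mnBw×1, mnbW×1, mnbw×1
MmNnbbWw gametes: MNbW×2, MNbw×2, MnbW×2, Mnbw×2, mNbW×2, mNbw×2, mnbW×2, mnbw×2
MmNnBbWw×MmNnbbWw grid (16·16=256): MMNNBbWW=2 MMNNBbWw=4 MMNNBbww=2 MMNNbbWW=2 MMNNbbWw=4 MMNNbbww=2 MMNnBbWW=4 MMNnBbWw=8 MMNnBbww=4 MMNnbbWW=4 MMNnbbWw=8 MMNnbbww=4 MMnnBbWW=2 MMnnBbWw=4 MMnnBbww=2 MMnnbbWW=2 MMnnbbWw=4 MMnnbbww=2 MmNNBbWW=4 MmNNBbWw=8 MmNNBbww=4 MmNNbbWW=4 MmNNbbWw=8 MmNNbbww=4 MmNnBbWW=8 MmNnBbWw=16 MmNnBbww=8 MmNnbbWW=8 MmNnbbWw=16 MmNnbbww=8 MmnnBbWW=4 MmnnBbWw=8 MmnnBbww=4 MmnnbbWW=4 MmnnbbWw=8 Mmnnbbww=4 mmNNBbWW=2 mmNNBbWw=4 mmNNBbww=2 mmNNbbWW=2 mmNNbbWw=4 mmNNbbww=2 mmNnBbWW=4 mmNnBbWw=8 mmNnBbww=4 mmNnbbWW=4 mmNnbbWw=8 mmNnbbww=4 mmnnBbWW=2 mmnnBbWw=4 mmnnBbww=2 mmnnbbWW=2 mmnnbbWw=4 mmnnbbww=2
MmNNBbWW hits 4/256; gcd=4; 4÷4/256÷4 = 1/64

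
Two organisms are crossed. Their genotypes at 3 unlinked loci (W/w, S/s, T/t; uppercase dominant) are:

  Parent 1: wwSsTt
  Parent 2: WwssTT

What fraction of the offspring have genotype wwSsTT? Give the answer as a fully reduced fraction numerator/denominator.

P(wwSsTT) = 1/8

wwSsTt gametes: wST×2, wSt×2, wsT×2, wst×2
WwssTT gametes: WsT×4, wsT×4
wwSsTt×WwssTT grid (8·8=64): WwSsTT=8 WwSsTt=8 WwssTT=8 WwssTt=8 wwSsTT=8 wwSsTt=8 wwssTT=8 wwssTt=8
wwSsTT hits 8/64; gcd=8; 8÷8/64÷8 = 1/8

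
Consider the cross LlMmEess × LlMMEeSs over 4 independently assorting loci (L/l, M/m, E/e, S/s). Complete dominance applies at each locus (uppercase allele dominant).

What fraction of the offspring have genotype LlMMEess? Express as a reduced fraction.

P(LlMMEess) = 1/16

LlMmEess gametes: LMEs×2, LMes×2, LmEs×2, Lmes×2, lMEs×2, lMes×2, lmEs×2, lmes×2
LlMMEeSs gametes: LMES×2, LMEs×2, LMeS×2, LMes×2, lMES×2, lMEs×2, lMeS×2, lMes×2
LlMmEess×LlMMEeSs grid (16·16=256): LLMMEESs=4 LLMMEEss=4 LLMMEeSs=8 LLMMEess=8 LLMMeeSs=4 LLMMeess=4 LLMmEESs=4 LLMmEEss=4 LLMmEeSs=8 LLMmEess=8 LLMmeeSs=4 LLMmeess=4 LlMMEESs=8 LlMMEEss=8 LlMMEeSs=16 LlMMEess=16 LlMMeeSs=8 LlMMeess=8 LlMmEESs=8 LlMmEEss=8 LlMmEeSs=16 LlMmEess=16 LlMmeeSs=8 LlMmeess=8 llMMEESs=4 llMMEEss=4 llMMEeSs=8 llMMEess=8 llMMeeSs=4 llMMeess=4 llMmEESs=4 llMmEEss=4 llMmEeSs=8 llMmEess=8 llMmeeSs=4 llMmeess=4
LlMMEess hits 16/256; gcd=16; 16÷16/256÷16 = 1/16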